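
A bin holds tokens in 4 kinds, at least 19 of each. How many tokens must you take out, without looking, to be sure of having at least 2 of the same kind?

You could draw 1 of every kind without reaching 2 of any — 4 in all.
One more forces 2 of some kind, so 4 + 1 = 5.

5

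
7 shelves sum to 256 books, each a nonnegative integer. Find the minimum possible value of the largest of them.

If every one of the 7 were at most 36, the total would be at most 7 × 36 = 252 < 256.
Equality holds with 4 values of 37 and 3 values of 36.

37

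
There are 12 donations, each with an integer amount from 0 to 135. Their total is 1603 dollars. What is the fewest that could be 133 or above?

7

If only k of them are at least 133, the other 12 − k are at most 132, so the total is at most k·135 + (12 − k)·132.
This must reach 1603, so k·135 + (12 − k)·132 ≥ 1603, giving k ≥ 7.
Exactly 7 works: 7 values at 135 and 5 at 132 total 1605; lower one of the high values by 2 (still ≥ 133) to hit 1603.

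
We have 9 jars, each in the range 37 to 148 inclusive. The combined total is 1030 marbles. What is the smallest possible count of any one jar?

37

Minimizing one value means maximizing the remaining 8.
The other 8 can take up 8 × 148 = 1184 ≥ 1030 − 37, so one jar can sit at its floor of 37.
Achievable: one at 37 and the other 8 totalling 993, which fits since 8 × 37 ≤ 993 ≤ 8 × 148.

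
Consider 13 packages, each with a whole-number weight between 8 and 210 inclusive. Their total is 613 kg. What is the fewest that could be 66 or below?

If only k of them are at most 66, the other 13 − k are at least 67, so the total is at least (13 − k)·67 + k·8.
This is ≤ 613, so (13 − k)·67 + 8k ≤ 613, which gives k ≥ 5.
Exactly 5 works: 5 values at 8 and 8 at 67 total 576; raise one of the low values by 37 (still ≤ 66) to hit 613.

5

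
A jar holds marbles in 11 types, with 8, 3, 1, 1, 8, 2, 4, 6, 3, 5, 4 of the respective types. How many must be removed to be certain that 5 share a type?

In the worst case you take as many as possible of each type without reaching 5: 4 + 3 + 1 + 1 + 4 + 2 + 4 + 4 + 3 + 4 + 4 = 34.
The next one must give 5 of some type, so 34 + 1 = 35.

35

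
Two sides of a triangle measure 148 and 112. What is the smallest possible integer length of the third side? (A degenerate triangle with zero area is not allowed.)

37

The third side must exceed |148 − 112| = 36.
The smallest integer above 36 is 37.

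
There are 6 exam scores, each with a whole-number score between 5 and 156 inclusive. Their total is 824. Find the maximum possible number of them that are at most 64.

Suppose k of them are at most 64. Those contribute at most 64 each and the rest at most 156 each.
So the total is at most 64k + 156(6 − k) = 936 − 92k. This must still be ≥ 824, so k ≤ 1.
k = 1 is achieved by 1 value at 64 and 5 at 156, total 844; lower one of the 156's by 20 (still > 64) to reach 824.

1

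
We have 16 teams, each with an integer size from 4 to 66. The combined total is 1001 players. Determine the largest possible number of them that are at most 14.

Each value at 14 or below falls at least 66 − 14 = 52 short of the ceiling 66.
The ceiling total is 16 × 66 = 1056, and we need 1001, so at most ⌊(1056 − 1001)/52⌋ = 1 can be that low.
k = 1 is achieved by 1 value at 14 and 15 at 66, total 1004; lower one of the 66's by 3 (still > 14) to reach 1001.

1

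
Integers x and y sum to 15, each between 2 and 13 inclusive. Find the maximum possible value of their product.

For a fixed sum, the product xy is largest when x and y are as close as possible.
Taking x = 7 and y = 8 (both in [2, 13]) gives xy = 56.

56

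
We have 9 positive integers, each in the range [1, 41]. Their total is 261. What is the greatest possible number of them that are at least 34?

Suppose k of them are at least 34. Those contribute at least 34 each and the other 9 − k at least 1 each.
So the total is at least 34k + 1(9 − k) = 9 + 33k. This must be ≤ 261, giving k ≤ 7.
k = 7 is achieved by 7 values at 34 and 2 at 1, total 240; add 21 to one value (staying below 34) to reach 261.

7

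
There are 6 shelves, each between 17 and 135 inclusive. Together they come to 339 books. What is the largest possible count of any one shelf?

135

Maximizing one value means minimizing the remaining 5.
The other 5 contribute at least 5 × 17 = 85, leaving at most 339 − 85 = 254.
But each shelf is capped at 135, so the maximum is 135.
Achievable: one at 135 and the other 5 totalling 204, which fits since 5 × 17 ≤ 204 ≤ 5 × 135.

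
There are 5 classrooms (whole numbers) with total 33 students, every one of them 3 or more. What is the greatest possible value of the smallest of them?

6

If every one of the 5 were at least 7, the total would be at least 5 × 7 = 35 > 33.
Achievable: 2 of them at 6 and 3 at 7 total 33.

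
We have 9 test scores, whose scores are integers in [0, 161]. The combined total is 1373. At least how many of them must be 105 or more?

8

If only k of them are at least 105, the other 9 − k are at most 104, so the total is at most k·161 + (9 − k)·104.
This must reach 1373, so k·161 + (9 − k)·104 ≥ 1373, giving k ≥ 8.
Exactly 8 works: 8 values at 161 and 1 at 104 total 1392; lower one of the high values by 19 (still ≥ 105) to hit 1373.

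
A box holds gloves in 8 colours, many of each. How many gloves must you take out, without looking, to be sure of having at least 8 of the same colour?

57

You could draw 7 of every colour without reaching 8 of any — 56 in all.
One more forces 8 of some colour, so 56 + 1 = 57.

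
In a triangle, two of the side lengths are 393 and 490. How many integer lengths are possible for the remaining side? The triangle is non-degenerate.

The triangle inequality gives |393 − 490| < c < 393 + 490, i.e. 97 < c < 883.
So c can be any integer from 98 to 882: 785 values.

785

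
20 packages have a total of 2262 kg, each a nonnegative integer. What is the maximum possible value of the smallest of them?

113

If every one of the 20 were at least 114, the total would be at least 20 × 114 = 2280 > 2262.
Equality holds with 18 values of 113 and 2 values of 114.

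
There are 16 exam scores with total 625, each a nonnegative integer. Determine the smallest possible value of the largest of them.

40

The average is 625/16 > 39, so not all 16 can be 39 or less; the largest is ≥ 40.
Taking 15 copies of 39 and 1 copy of 40 gives exactly 625, so 40 is attained.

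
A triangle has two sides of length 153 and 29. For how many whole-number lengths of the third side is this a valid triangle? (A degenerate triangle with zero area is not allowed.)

57

The triangle inequality gives |153 − 29| < c < 153 + 29, i.e. 124 < c < 182.
So c can be any integer from 125 to 181: 57 values.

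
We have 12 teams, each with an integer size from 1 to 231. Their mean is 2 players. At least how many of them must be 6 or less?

The total is 12 × 2 = 24.
Let j be the number exceeding 6. Then the total is ≥ 7·j + 1·(12 − j) = 12 + 6j.
So 6j ≤ 12 and j ≤ 2; hence at least 12 − 2 = 10 are ≤ 6.
Exactly 10 works: 10 values at 1 and 2 at 7 total 24.

10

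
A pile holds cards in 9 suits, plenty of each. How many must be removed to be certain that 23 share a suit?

199

In the worst case you draw 22 of each of the 9 suits: 9 × 22 = 198.
One more forces 23 of some suit, so 198 + 1 = 199.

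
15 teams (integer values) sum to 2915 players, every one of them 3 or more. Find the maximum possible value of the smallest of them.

194

The average is 2915/15 < 195, so some value is ≤ 194.
Equality holds with 10 values of 194 and 5 values of 195.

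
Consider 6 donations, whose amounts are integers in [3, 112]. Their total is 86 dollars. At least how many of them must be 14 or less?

Let j be the number exceeding 14. Then the total is ≥ 15·j + 3·(6 − j) = 18 + 12j.
So 12j ≤ 68 and j ≤ 5; hence at least 6 − 5 = 1 are ≤ 14.
Exactly 1 works: 1 value at 3 and 5 at 15 total 78; raise one of the low values by 8 (still ≤ 14) to hit 86.

1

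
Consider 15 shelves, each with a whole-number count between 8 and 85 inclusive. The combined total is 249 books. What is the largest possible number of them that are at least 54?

If k of the values are ≥ 54, the total is ≥ 54k + 8(15 − k).
Setting 54k + 8(15 − k) ≤ 249 gives 46k ≤ 129, so k ≤ 2.
k = 2 is achieved by 2 values at 54 and 13 at 8, total 212; add 37 to one value (staying below 54) to reach 249.

2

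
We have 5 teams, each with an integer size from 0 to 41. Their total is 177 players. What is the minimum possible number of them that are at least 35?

Each value short of 35 is at most 34, costing at least 41 − 34 = 7 against the maximum total of 205.
We can afford to lose at most 205 − 177 = 28, so at most ⌊28/7⌋ = 4 fall short, and at least 1 are ≥ 35.
Exactly 1 works: 1 value at 41 and 4 at 34 total 177.

1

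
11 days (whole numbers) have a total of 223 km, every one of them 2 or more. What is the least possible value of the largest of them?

21

If every one of the 11 were at most 20, the total would be at most 11 × 20 = 220 < 223.
Equality holds with 3 values of 21 and 8 values of 20.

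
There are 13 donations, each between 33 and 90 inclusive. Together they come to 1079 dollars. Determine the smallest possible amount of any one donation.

Minimizing one value means maximizing the remaining 12.
The other 12 can take up 12 × 90 = 1080 ≥ 1079 − 33, so one donation can sit at its floor of 33.
Achievable: one at 33 and the other 12 totalling 1046, which fits since 12 × 33 ≤ 1046 ≤ 12 × 90.

33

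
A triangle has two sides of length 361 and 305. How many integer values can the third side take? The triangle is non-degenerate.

609

The triangle inequality gives |361 − 305| < c < 361 + 305, i.e. 56 < c < 666.
So c can be any integer from 57 to 665: 609 values.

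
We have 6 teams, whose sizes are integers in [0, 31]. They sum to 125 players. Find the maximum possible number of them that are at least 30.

With k values at 30 or above and the rest at least 0, the sum is at least 0 + 30k.
Since the sum is 125, we need 30k ≤ 125, i.e. k ≤ 4.
k = 4 is achieved by 4 values at 30 and 2 at 0, total 120; add 5 to one value (staying below 30) to reach 125.

4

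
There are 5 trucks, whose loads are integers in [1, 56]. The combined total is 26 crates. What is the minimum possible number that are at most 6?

If only k of them are at most 6, the other 5 − k are at least 7, so the total is at least (5 − k)·7 + k·1.
This is ≤ 26, so (5 − k)·7 + 1k ≤ 26, which gives k ≥ 2.
Exactly 2 works: 2 values at 1 and 3 at 7 total 23; raise one of the low values by 3 (still ≤ 6) to hit 26.

2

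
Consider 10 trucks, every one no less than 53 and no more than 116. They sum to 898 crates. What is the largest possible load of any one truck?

Maximizing one value means minimizing the remaining 9.
The other 9 contribute at least 9 × 53 = 477, leaving at most 898 − 477 = 421.
But each truck is capped at 116, so the maximum is 116.
Achievable: one at 116 and the other 9 totalling 782, which fits since 9 × 53 ≤ 782 ≤ 9 × 116.

116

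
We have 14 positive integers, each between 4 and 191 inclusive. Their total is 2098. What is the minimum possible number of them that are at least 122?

6

Each value short of 122 is at most 121, costing at least 191 − 121 = 70 against the maximum total of 2674.
We can afford to lose at most 2674 − 2098 = 576, so at most ⌊576/70⌋ = 8 fall short, and at least 6 are ≥ 122.
Exactly 6 works: 6 values at 191 and 8 at 121 total 2114; lower one of the high values by 16 (still ≥ 122) to hit 2098.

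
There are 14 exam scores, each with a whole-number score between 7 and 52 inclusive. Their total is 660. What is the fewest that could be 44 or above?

Each value short of 44 is at most 43, costing at least 52 − 43 = 9 against the maximum total of 728.
We can afford to lose at most 728 − 660 = 68, so at most ⌊68/9⌋ = 7 fall short, and at least 7 are ≥ 44.
Exactly 7 works: 7 values at 52 and 7 at 43 total 665; lower one of the high values by 5 (still ≥ 44) to hit 660.

7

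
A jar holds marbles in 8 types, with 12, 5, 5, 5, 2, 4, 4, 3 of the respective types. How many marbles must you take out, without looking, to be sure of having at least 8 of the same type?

36

In the worst case you take as many as possible of each type without reaching 8: 7 + 5 + 5 + 5 + 2 + 4 + 4 + 3 = 35.
The next one must give 8 of some type, so 35 + 1 = 36.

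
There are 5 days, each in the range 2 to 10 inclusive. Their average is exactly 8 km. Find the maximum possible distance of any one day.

10

Maximizing one value means minimizing the remaining 4.
The total is 5 × 8 = 40.
The other 4 contribute at least 4 × 2 = 8, leaving at most 40 − 8 = 32.
But each day is capped at 10, so the maximum is 10.
Achievable: one at 10 and the other 4 totalling 30, which fits since 4 × 2 ≤ 30 ≤ 4 × 10.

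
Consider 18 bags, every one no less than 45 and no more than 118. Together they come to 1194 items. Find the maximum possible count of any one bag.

118

Maximizing one value means minimizing the remaining 17.
The other 17 contribute at least 17 × 45 = 765, leaving at most 1194 − 765 = 429.
But each bag is capped at 118, so the maximum is 118.
Achievable: one at 118 and the other 17 totalling 1076, which fits since 17 × 45 ≤ 1076 ≤ 17 × 118.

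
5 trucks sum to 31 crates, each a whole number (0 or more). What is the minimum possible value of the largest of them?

The average is 31/5 > 6, so not all 5 can be 6 or less; the largest is ≥ 7.
Equality holds with 1 value of 7 and 4 values of 6.

7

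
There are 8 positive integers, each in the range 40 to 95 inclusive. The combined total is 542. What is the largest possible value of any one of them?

95

To make one integer as large as possible, make the other 7 as small as possible.
The other 7 contribute at least 7 × 40 = 280, leaving at most 542 − 280 = 262.
But each integer is capped at 95, so the maximum is 95.
Achievable: one at 95 and the other 7 totalling 447, which fits since 7 × 40 ≤ 447 ≤ 7 × 95.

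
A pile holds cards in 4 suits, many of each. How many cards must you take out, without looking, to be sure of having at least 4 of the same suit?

13

In the worst case you draw 3 of each of the 4 suits: 4 × 3 = 12.
One more forces 4 of some suit, so 12 + 1 = 13.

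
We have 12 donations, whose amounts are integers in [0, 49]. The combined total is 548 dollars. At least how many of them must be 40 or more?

If only k of them are at least 40, the other 12 − k are at most 39, so the total is at most k·49 + (12 − k)·39.
This must reach 548, so k·49 + (12 − k)·39 ≥ 548, giving k ≥ 8.
Exactly 8 works: 8 values at 49 and 4 at 39 total 548.

8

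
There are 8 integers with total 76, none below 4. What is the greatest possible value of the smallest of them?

The average is 76/8 < 10, so some value is ≤ 9.
Equality holds with 4 values of 9 and 4 values of 10.

9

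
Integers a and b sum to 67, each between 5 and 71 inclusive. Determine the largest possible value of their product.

ab = a(67 − a) is maximized when a is as near 67/2 as the bounds allow.
Taking a = 33 and b = 34 (both in [5, 71]) gives ab = 1122.

1122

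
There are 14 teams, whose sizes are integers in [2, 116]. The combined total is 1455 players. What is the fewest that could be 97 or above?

If only k of them are at least 97, the other 14 − k are at most 96, so the total is at most k·116 + (14 − k)·96.
This must reach 1455, so k·116 + (14 − k)·96 ≥ 1455, giving k ≥ 6.
Exactly 6 works: 6 values at 116 and 8 at 96 total 1464; lower one of the high values by 9 (still ≥ 97) to hit 1455.

6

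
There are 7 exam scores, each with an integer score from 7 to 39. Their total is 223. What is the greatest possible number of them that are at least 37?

Suppose k of them are at least 37. Those contribute at least 37 each and the other 7 − k at least 7 each.
So the total is at least 37k + 7(7 − k) = 49 + 30k. This must be ≤ 223, giving k ≤ 5.
k = 5 is achieved by 5 values at 37 and 2 at 7, total 199; add 24 to one value (staying below 37) to reach 223.

5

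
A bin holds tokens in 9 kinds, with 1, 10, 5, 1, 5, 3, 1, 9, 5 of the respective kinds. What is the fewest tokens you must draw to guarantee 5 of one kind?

In the worst case you take as many as possible of each kind without reaching 5: 1 + 4 + 4 + 1 + 4 + 3 + 1 + 4 + 4 = 26.
The next one must give 5 of some kind, so 26 + 1 = 27.

27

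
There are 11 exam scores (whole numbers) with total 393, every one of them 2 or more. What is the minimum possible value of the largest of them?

36

The 11 values sum to 393, so their maximum is at least ⌈393/11⌉ = 36.
Taking 3 copies of 35 and 8 copies of 36 gives exactly 393, so 36 is attained.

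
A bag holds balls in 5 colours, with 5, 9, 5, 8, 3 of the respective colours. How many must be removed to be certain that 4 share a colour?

16

In the worst case you take as many as possible of each colour without reaching 4: 3 + 3 + 3 + 3 + 3 = 15.
The next one must give 4 of some colour, so 15 + 1 = 16.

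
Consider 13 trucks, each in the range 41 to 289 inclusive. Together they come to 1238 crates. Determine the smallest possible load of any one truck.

Minimizing one value means maximizing the remaining 12.
The other 12 can take up 12 × 289 = 3468 ≥ 1238 − 41, so one truck can sit at its floor of 41.
Achievable: one at 41 and the other 12 totalling 1197, which fits since 12 × 41 ≤ 1197 ≤ 12 × 289.

41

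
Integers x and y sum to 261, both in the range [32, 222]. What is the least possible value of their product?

For a fixed sum, xy is smallest when x and y are as far apart as possible.
The extreme feasible split is x = 39, y = 222, giving xy = 8658.

8658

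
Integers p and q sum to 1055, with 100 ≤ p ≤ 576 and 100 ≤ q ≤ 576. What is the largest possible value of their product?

pq = p(1055 − p) is maximized when p is as near 1055/2 as the bounds allow.
Taking p = 527 and q = 528 (both in [100, 576]) gives pq = 278256.

278256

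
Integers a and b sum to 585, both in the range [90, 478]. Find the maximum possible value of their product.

85556

ab = a(585 − a) is maximized when a is as near 585/2 as the bounds allow.
Taking a = 292 and b = 293 (both in [90, 478]) gives ab = 85556.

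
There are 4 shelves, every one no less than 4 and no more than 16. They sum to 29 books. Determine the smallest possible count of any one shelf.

To make one shelf as small as possible, make the other 3 as large as possible.
The other 3 can take up 3 × 16 = 48 ≥ 29 − 4, so one shelf can sit at its floor of 4.
Achievable: one at 4 and the other 3 totalling 25, which fits since 3 × 4 ≤ 25 ≤ 3 × 16.

4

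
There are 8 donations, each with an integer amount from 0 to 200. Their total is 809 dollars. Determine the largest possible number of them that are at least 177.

Suppose k of them are at least 177. Those contribute at least 177 each and the other 8 − k at least 0 each.
So the total is at least 177k + 0(8 − k) = 0 + 177k. This must be ≤ 809, giving k ≤ 4.
k = 4 is achieved by 4 values at 177 and 4 at 0, total 708; add 101 to one value (staying below 177) to reach 809.

4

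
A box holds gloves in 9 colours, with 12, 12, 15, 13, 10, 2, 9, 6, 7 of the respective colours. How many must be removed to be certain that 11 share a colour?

In the worst case you take as many as possible of each colour without reaching 11: 10 + 10 + 10 + 10 + 10 + 2 + 9 + 6 + 7 = 74.
The next one must give 11 of some colour, so 74 + 1 = 75.

75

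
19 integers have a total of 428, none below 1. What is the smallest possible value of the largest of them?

23

Some value must be at least ⌈428/19⌉ = 23, since 19 × 22 = 418 < 428.
Equality holds with 10 values of 23 and 9 values of 22.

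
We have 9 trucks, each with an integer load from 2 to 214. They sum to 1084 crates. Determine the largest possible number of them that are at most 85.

Suppose k of them are at most 85. Those contribute at most 85 each and the rest at most 214 each.
So the total is at most 85k + 214(9 − k) = 1926 − 129k. This must still be ≥ 1084, so k ≤ 6.
k = 6 is achieved by 6 values at 85 and 3 at 214, total 1152; lower one of the 214's by 68 (still > 85) to reach 1084.

6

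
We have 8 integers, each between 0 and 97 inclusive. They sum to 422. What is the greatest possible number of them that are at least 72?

5

Suppose k of them are at least 72. Those contribute at least 72 each and the other 8 − k at least 0 each.
So the total is at least 72k + 0(8 − k) = 0 + 72k. This must be ≤ 422, giving k ≤ 5.
k = 5 is achieved by 5 values at 72 and 3 at 0, total 360; add 62 to one value (staying below 72) to reach 422.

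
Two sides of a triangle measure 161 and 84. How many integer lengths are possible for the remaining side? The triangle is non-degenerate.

The triangle inequality gives |161 − 84| < c < 161 + 84, i.e. 77 < c < 245.
So c can be any integer from 78 to 244: 167 values.

167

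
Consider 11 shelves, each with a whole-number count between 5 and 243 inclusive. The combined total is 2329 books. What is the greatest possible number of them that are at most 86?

2

Suppose k of them are at most 86. Those contribute at most 86 each and the rest at most 243 each.
So the total is at most 86k + 243(11 − k) = 2673 − 157k. This must still be ≥ 2329, so k ≤ 2.
k = 2 is achieved by 2 values at 86 and 9 at 243, total 2359; lower one of the 243's by 30 (still > 86) to reach 2329.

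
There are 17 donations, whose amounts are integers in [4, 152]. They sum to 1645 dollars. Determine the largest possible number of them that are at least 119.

Suppose k of them are at least 119. Those contribute at least 119 each and the other 17 − k at least 4 each.
So the total is at least 119k + 4(17 − k) = 68 + 115k. This must be ≤ 1645, giving k ≤ 13.
k = 13 is achieved by 13 values at 119 and 4 at 4, total 1563; add 82 to one value (staying below 119) to reach 1645.

13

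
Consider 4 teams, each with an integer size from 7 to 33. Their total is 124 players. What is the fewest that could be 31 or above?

Each value short of 31 is at most 30, costing at least 33 − 30 = 3 against the maximum total of 132.
We can afford to lose at most 132 − 124 = 8, so at most ⌊8/3⌋ = 2 fall short, and at least 2 are ≥ 31.
Exactly 2 works: 2 values at 33 and 2 at 30 total 126; lower one of the high values by 2 (still ≥ 31) to hit 124.

2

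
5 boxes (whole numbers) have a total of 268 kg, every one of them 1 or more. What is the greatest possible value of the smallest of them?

53

The 5 values sum to 268, so their minimum is at most ⌊268/5⌋ = 53.
Taking 2 copies of 53 and 3 copies of 54 gives exactly 268, so 53 is attained.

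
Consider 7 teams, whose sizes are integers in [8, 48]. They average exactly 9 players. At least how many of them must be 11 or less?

The total is 7 × 9 = 63.
Each value above 11 is at least 12, contributing at least 12 − 8 = 4 above the floor 8.
The sum exceeds the floor total 56 by 7, so at most ⌊7/4⌋ = 1 exceed 11, and at least 6 are ≤ 11.
Exactly 6 works: 6 values at 8 and 1 at 12 total 60; raise one of the low values by 3 (still ≤ 11) to hit 63.

6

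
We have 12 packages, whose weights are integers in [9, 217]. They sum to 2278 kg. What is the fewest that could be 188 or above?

Each value short of 188 is at most 187, costing at least 217 − 187 = 30 against the maximum total of 2604.
We can afford to lose at most 2604 − 2278 = 326, so at most ⌊326/30⌋ = 10 fall short, and at least 2 are ≥ 188.
Exactly 2 works: 2 values at 217 and 10 at 187 total 2304; lower one of the high values by 26 (still ≥ 188) to hit 2278.

2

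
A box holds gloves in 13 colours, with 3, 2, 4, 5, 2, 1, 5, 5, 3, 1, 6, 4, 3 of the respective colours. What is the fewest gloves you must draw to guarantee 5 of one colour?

40

In the worst case you take as many as possible of each colour without reaching 5: 3 + 2 + 4 + 4 + 2 + 1 + 4 + 4 + 3 + 1 + 4 + 4 + 3 = 39.
The next one must give 5 of some colour, so 39 + 1 = 40.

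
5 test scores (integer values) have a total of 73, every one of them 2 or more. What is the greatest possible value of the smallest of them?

If every one of the 5 were at least 15, the total would be at least 5 × 15 = 75 > 73.
Achievable: 2 of them at 14 and 3 at 15 total 73.

14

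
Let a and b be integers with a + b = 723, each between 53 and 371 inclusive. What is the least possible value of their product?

ab = a(723 − a) is concave in a, so over [352, 371] it is minimized at an endpoint.
The extreme feasible split is a = 352, b = 371, giving ab = 130592.

130592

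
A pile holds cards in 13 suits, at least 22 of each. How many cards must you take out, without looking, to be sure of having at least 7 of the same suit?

79

In the worst case you draw 6 of each of the 13 suits: 13 × 6 = 78.
One more forces 7 of some suit, so 78 + 1 = 79.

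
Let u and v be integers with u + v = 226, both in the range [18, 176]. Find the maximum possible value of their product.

12769

For a fixed sum, the product uv is largest when u and v are as close as possible.
Taking u = 113 and v = 113 (both in [18, 176]) gives uv = 12769.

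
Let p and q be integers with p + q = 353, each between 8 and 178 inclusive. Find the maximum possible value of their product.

31152

For a fixed sum, the product pq is largest when p and q are as close as possible.
Taking p = 176 and q = 177 (both in [8, 178]) gives pq = 31152.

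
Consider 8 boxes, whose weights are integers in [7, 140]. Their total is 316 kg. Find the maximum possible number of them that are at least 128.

2

If k of the values are ≥ 128, the total is ≥ 128k + 7(8 − k).
Setting 128k + 7(8 − k) ≤ 316 gives 121k ≤ 260, so k ≤ 2.
k = 2 is achieved by 2 values at 128 and 6 at 7, total 298; add 18 to one value (staying below 128) to reach 316.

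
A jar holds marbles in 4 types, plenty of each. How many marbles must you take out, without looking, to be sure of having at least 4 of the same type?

13

In the worst case you draw 3 of each of the 4 types: 4 × 3 = 12.
One more forces 4 of some type, so 12 + 1 = 13.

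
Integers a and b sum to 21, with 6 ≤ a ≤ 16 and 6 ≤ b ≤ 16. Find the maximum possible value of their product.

For a fixed sum, the product ab is largest when a and b are as close as possible.
Taking a = 10 and b = 11 (both in [6, 16]) gives ab = 110.

110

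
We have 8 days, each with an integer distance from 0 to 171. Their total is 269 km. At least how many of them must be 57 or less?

Each value above 57 is at least 58, contributing at least 58 − 0 = 58 above the floor 0.
The sum exceeds the floor total 0 by 269, so at most ⌊269/58⌋ = 4 exceed 57, and at least 4 are ≤ 57.
Exactly 4 works: 4 values at 0 and 4 at 58 total 232; raise one of the low values by 37 (still ≤ 57) to hit 269.

4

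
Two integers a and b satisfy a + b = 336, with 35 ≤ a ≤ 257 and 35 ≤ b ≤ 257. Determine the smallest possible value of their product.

For a fixed sum, ab is smallest when a and b are as far apart as possible.
At the endpoint a = 79, b = 336 − 79 = 257, so ab = 79 × 257 = 20303.

20303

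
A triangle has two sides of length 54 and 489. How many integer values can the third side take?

107

The triangle inequality gives |54 − 489| < c < 54 + 489, i.e. 435 < c < 543.
So c can be any integer from 436 to 542: 107 values.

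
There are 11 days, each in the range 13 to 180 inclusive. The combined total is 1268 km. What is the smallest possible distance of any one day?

13

To make one day as small as possible, make the other 10 as large as possible.
The other 10 can take up 10 × 180 = 1800 ≥ 1268 − 13, so one day can sit at its floor of 13.
Achievable: one at 13 and the other 10 totalling 1255, which fits since 10 × 13 ≤ 1255 ≤ 10 × 180.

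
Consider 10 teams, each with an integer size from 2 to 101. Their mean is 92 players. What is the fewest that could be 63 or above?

8

The total is 10 × 92 = 920.
Suppose at most 10 − j of them reach 63; then j values are ≤ 62 and the rest ≤ 101.
The total is then ≤ 62·j + 101·(10 − j) = 1010 − 39j. For this to be ≥ 920 we need j ≤ 2, so at least 10 − 2 = 8 must reach 63.
Exactly 8 works: 8 values at 101 and 2 at 62 total 932; lower one of the high values by 12 (still ≥ 63) to hit 920.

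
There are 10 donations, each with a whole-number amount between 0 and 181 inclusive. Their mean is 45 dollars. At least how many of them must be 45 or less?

1

The total is 10 × 45 = 450.
Each value above 45 is at least 46, contributing at least 46 − 0 = 46 above the floor 0.
The sum exceeds the floor total 0 by 450, so at most ⌊450/46⌋ = 9 exceed 45, and at least 1 are ≤ 45.
Exactly 1 works: 1 value at 0 and 9 at 46 total 414; raise one of the low values by 36 (still ≤ 45) to hit 450.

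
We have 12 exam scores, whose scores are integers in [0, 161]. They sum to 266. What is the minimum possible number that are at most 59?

8

Each value above 59 is at least 60, contributing at least 60 − 0 = 60 above the floor 0.
The sum exceeds the floor total 0 by 266, so at most ⌊266/60⌋ = 4 exceed 59, and at least 8 are ≤ 59.
Exactly 8 works: 8 values at 0 and 4 at 60 total 240; raise one of the low values by 26 (still ≤ 59) to hit 266.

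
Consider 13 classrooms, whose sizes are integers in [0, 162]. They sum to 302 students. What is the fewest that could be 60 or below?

9

Let j be the number exceeding 60. Then the total is ≥ 61·j + 0·(13 − j) = 0 + 61j.
So 61j ≤ 302 and j ≤ 4; hence at least 13 − 4 = 9 are ≤ 60.
Exactly 9 works: 9 values at 0 and 4 at 61 total 244; raise one of the low values by 58 (still ≤ 60) to hit 302.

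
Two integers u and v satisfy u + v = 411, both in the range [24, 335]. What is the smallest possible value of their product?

25460

uv = u(411 − u) is concave in u, so over [76, 335] it is minimized at an endpoint.
At the endpoint u = 76, v = 411 − 76 = 335, so uv = 76 × 335 = 25460.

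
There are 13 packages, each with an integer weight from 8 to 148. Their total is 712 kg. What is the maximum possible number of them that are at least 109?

6

With k values at 109 or above and the rest at least 8, the sum is at least 104 + 101k.
Since the sum is 712, we need 101k ≤ 608, i.e. k ≤ 6.
k = 6 is achieved by 6 values at 109 and 7 at 8, total 710; add 2 to one value (staying below 109) to reach 712.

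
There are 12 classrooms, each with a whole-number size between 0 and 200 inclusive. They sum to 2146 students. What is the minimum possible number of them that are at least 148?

Suppose at most 12 − j of them reach 148; then j values are ≤ 147 and the rest ≤ 200.
The total is then ≤ 147·j + 200·(12 − j) = 2400 − 53j. For this to be ≥ 2146 we need j ≤ 4, so at least 12 − 4 = 8 must reach 148.
Exactly 8 works: 8 values at 200 and 4 at 147 total 2188; lower one of the high values by 42 (still ≥ 148) to hit 2146.

8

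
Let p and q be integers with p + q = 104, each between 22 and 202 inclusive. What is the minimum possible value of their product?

Since p + q is fixed, pushing one of them to its bound minimizes the product.
The extreme feasible split is p = 22, q = 82, giving pq = 1804.

1804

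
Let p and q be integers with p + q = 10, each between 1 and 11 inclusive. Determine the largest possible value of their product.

25

With p + q fixed, pq peaks when the two are closest together.
Taking p = 5 and q = 5 (both in [1, 11]) gives pq = 25.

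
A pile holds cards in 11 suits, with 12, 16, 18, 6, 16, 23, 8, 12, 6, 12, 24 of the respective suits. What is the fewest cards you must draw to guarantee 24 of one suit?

153

In the worst case you take as many as possible of each suit without reaching 24: 12 + 16 + 18 + 6 + 16 + 23 + 8 + 12 + 6 + 12 + 23 = 152.
The next one must give 24 of some suit, so 152 + 1 = 153.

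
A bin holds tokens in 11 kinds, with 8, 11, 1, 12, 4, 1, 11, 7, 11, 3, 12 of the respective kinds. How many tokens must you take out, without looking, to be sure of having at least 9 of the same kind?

65

In the worst case you take as many as possible of each kind without reaching 9: 8 + 8 + 1 + 8 + 4 + 1 + 8 + 7 + 8 + 3 + 8 = 64.
The next one must give 9 of some kind, so 64 + 1 = 65.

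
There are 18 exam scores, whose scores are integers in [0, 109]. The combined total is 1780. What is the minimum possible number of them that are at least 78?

If only k of them are at least 78, the other 18 − k are at most 77, so the total is at most k·109 + (18 − k)·77.
This must reach 1780, so k·109 + (18 − k)·77 ≥ 1780, giving k ≥ 13.
Exactly 13 works: 13 values at 109 and 5 at 77 total 1802; lower one of the high values by 22 (still ≥ 78) to hit 1780.

13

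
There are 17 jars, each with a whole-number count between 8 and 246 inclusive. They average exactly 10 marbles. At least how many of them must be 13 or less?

The total is 17 × 10 = 170.
Let j be the number exceeding 13. Then the total is ≥ 14·j + 8·(17 − j) = 136 + 6j.
So 6j ≤ 34 and j ≤ 5; hence at least 17 − 5 = 12 are ≤ 13.
Exactly 12 works: 12 values at 8 and 5 at 14 total 166; raise one of the low values by 4 (still ≤ 13) to hit 170.

12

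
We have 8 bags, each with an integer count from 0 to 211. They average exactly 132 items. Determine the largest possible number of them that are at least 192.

The total is 8 × 132 = 1056.
If k of the values are ≥ 192, the total is ≥ 192k + 0(8 − k).
Setting 192k + 0(8 − k) ≤ 1056 gives 192k ≤ 1056, so k ≤ 5.
k = 5 is achieved by 5 values at 192 and 3 at 0, total 960; add 96 to one value (staying below 192) to reach 1056.

5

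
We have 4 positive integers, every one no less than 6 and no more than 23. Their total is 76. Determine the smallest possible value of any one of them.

Minimizing one value means maximizing the remaining 3.
The other 3 contribute at most 3 × 23 = 69, leaving at least 76 − 69 = 7.
Since 7 ≥ 6, this is achievable: one at 7 and 3 at 23.

7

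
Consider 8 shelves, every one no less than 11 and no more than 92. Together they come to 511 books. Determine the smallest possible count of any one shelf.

11

Minimizing one value means maximizing the remaining 7.
The other 7 can take up 7 × 92 = 644 ≥ 511 − 11, so one shelf can sit at its floor of 11.
Achievable: one at 11 and the other 7 totalling 500, which fits since 7 × 11 ≤ 500 ≤ 7 × 92.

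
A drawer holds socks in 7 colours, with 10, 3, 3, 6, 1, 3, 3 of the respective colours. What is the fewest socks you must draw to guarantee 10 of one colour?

29

In the worst case you take as many as possible of each colour without reaching 10: 9 + 3 + 3 + 6 + 1 + 3 + 3 = 28.
The next one must give 10 of some colour, so 28 + 1 = 29.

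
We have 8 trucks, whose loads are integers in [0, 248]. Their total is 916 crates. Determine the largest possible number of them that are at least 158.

If k of the values are ≥ 158, the total is ≥ 158k + 0(8 − k).
Setting 158k + 0(8 − k) ≤ 916 gives 158k ≤ 916, so k ≤ 5.
k = 5 is achieved by 5 values at 158 and 3 at 0, total 790; add 126 to one value (staying below 158) to reach 916.

5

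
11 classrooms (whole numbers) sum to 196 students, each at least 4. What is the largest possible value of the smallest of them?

17

The 11 values sum to 196, so their minimum is at most ⌊196/11⌋ = 17.
Taking 2 copies of 17 and 9 copies of 18 gives exactly 196, so 17 is attained.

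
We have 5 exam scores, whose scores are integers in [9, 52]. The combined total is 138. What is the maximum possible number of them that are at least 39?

3

Suppose k of them are at least 39. Those contribute at least 39 each and the other 5 − k at least 9 each.
So the total is at least 39k + 9(5 − k) = 45 + 30k. This must be ≤ 138, giving k ≤ 3.
k = 3 is achieved by 3 values at 39 and 2 at 9, total 135; add 3 to one value (staying below 39) to reach 138.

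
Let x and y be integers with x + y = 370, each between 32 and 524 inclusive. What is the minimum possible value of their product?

Since x + y is fixed, pushing one of them to its bound minimizes the product.
At the endpoint x = 32, y = 370 − 32 = 338, so xy = 32 × 338 = 10816.

10816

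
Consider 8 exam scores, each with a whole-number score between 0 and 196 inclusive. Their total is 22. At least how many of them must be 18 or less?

7

Each value above 18 is at least 19, contributing at least 19 − 0 = 19 above the floor 0.
The sum exceeds the floor total 0 by 22, so at most ⌊22/19⌋ = 1 exceed 18, and at least 7 are ≤ 18.
Exactly 7 works: 7 values at 0 and 1 at 19 total 19; raise one of the low values by 3 (still ≤ 18) to hit 22.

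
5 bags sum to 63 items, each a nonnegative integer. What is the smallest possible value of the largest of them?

13

Some value must be at least ⌈63/5⌉ = 13, since 5 × 12 = 60 < 63.
Equality holds with 3 values of 13 and 2 values of 12.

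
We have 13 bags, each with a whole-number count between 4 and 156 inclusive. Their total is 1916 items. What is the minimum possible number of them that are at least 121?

10

Suppose at most 13 − j of them reach 121; then j values are ≤ 120 and the rest ≤ 156.
The total is then ≤ 120·j + 156·(13 − j) = 2028 − 36j. For this to be ≥ 1916 we need j ≤ 3, so at least 13 − 3 = 10 must reach 121.
Exactly 10 works: 10 values at 156 and 3 at 120 total 1920; lower one of the high values by 4 (still ≥ 121) to hit 1916.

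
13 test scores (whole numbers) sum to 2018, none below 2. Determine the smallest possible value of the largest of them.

The average is 2018/13 > 155, so not all 13 can be 155 or less; the largest is ≥ 156.
Taking 10 copies of 155 and 3 copies of 156 gives exactly 2018, so 156 is attained.

156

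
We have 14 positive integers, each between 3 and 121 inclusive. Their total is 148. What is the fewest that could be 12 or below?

4

Each value above 12 is at least 13, contributing at least 13 − 3 = 10 above the floor 3.
The sum exceeds the floor total 42 by 106, so at most ⌊106/10⌋ = 10 exceed 12, and at least 4 are ≤ 12.
Exactly 4 works: 4 values at 3 and 10 at 13 total 142; raise one of the low values by 6 (still ≤ 12) to hit 148.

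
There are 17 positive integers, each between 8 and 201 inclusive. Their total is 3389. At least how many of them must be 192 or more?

If only k of them are at least 192, the other 17 − k are at most 191, so the total is at most k·201 + (17 − k)·191.
This must reach 3389, so k·201 + (17 − k)·191 ≥ 3389, giving k ≥ 15.
Exactly 15 works: 15 values at 201 and 2 at 191 total 3397; lower one of the high values by 8 (still ≥ 192) to hit 3389.

15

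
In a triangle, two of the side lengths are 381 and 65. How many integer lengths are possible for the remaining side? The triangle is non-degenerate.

129

The triangle inequality gives |381 − 65| < c < 381 + 65, i.e. 316 < c < 446.
So c can be any integer from 317 to 445: 129 values.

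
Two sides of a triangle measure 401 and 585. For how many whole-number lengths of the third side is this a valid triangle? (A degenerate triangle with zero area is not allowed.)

The triangle inequality gives |401 − 585| < c < 401 + 585, i.e. 184 < c < 986.
So c can be any integer from 185 to 985: 801 values.

801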